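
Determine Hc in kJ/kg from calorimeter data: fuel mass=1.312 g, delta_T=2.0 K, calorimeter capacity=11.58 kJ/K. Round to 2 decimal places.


Hc = C_cal * delta_T / m_fuel
Q_released = 11.58 * 2.0 = 23.1600 kJ
m_fuel = 1.312 g = 1.312/1000 kg = 0.001312 kg
Hc = 23.1600 / 0.001312 = 17652.44 kJ/kg


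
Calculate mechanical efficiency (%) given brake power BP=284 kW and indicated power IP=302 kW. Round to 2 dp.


eta_mech = (BP / IP) * 100
Ratio = 284 / 302 = 0.9404
eta_mech = 0.9404 * 100 = 94.04%


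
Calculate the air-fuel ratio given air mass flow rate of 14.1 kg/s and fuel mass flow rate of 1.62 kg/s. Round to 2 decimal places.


AFR = m_air / m_fuel
AFR = 14.1 / 1.62 = 8.70


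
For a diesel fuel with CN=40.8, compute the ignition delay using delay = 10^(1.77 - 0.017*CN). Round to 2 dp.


delay = 10^(1.77 - 0.017*CN)
Exponent = 1.77 - 0.017*40.8 = 1.0764
delay = 10^1.0764 = 11.92 ms


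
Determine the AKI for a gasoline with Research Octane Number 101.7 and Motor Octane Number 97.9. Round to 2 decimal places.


AKI = (RON + MON) / 2
AKI = (101.7 + 97.9) / 2
AKI = 199.6 / 2 = 99.80


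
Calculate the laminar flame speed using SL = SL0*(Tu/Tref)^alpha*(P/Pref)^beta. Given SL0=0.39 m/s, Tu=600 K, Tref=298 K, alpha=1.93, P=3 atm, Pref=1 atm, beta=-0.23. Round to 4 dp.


SL = SL0 * (Tu/Tref)^alpha * (P/Pref)^beta
T ratio = 600/298 = 2.01342282
(T ratio)^alpha = 2.01342282^1.93 = 3.860064
(P/Pref)^beta = 3^(-0.23) = 0.776716
SL = 0.39 * 3.860064 * 0.776716 = 1.1693 m/s


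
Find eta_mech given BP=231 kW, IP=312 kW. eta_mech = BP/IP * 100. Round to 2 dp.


eta_mech = (BP / IP) * 100
Ratio = 231 / 312 = 0.7404
eta_mech = 0.7404 * 100 = 74.04%


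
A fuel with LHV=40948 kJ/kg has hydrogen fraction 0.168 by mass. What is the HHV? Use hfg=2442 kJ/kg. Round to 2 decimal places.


HHV = LHV + hfg * 9 * H
Water addition = 2442 * 9 * 0.168 = 3692.304 kJ/kg
HHV = 40948 + 3692.304 = 44640.30 kJ/kg


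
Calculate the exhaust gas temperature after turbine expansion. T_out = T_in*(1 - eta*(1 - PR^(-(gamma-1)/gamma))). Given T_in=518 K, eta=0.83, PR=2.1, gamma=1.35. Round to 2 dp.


T_out = T_in * (1 - eta * (1 - PR^(-(gamma-1)/gamma)))
Exponent = -(1.35-1)/1.35 = -0.25925926
PR^exp = 2.1^(-0.25925926) = 0.82501466
Factor = 1 - 0.83*(1 - 0.82501466) = 0.85476217
T_out = 518 * 0.85476217 = 442.77 K


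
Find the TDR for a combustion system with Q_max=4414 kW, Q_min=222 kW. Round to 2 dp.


TDR = Q_max / Q_min
TDR = 4414 / 222 = 19.88


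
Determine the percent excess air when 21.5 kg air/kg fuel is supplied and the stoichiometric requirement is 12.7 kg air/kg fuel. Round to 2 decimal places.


Excess air = actual - stoichiometric = 21.5 - 12.7 = 8.80 kg/kg fuel
Excess air % = (excess / stoich) * 100 = (8.80 / 12.7) * 100 = 69.29%


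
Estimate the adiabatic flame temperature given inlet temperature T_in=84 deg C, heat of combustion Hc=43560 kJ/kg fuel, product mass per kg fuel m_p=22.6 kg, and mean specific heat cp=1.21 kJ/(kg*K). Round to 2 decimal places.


T_ad = T_in + Hc / (m_p * cp)
Denominator = 22.6 * 1.21 = 27.3460
Temperature rise = 43560 / 27.3460 = 1592.92 K
T_ad = 84 + 1592.92 = 1676.92 deg C


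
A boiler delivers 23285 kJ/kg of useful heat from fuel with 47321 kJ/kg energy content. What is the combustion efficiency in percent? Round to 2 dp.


Efficiency = (Q_useful / Q_fuel) * 100
Efficiency = (23285 / 47321) * 100
Efficiency = 0.4921 * 100 = 49.21%


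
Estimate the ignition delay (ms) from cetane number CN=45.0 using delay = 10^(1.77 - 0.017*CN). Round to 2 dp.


delay = 10^(1.77 - 0.017*CN)
Exponent = 1.77 - 0.017*45.0 = 1.0050
delay = 10^1.0050 = 10.12 ms


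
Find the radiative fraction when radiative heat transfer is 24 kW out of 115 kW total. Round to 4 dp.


f_rad = Q_rad / Q_total
f_rad = 24 / 115 = 0.2087


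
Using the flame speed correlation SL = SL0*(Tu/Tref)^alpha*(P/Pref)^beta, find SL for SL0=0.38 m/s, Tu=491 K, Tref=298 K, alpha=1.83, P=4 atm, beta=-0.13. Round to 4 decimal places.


SL = SL0 * (Tu/Tref)^alpha * (P/Pref)^beta
T ratio = 491/298 = 1.64765101
(T ratio)^alpha = 1.64765101^1.83 = 2.493810
(P/Pref)^beta = 4^(-0.13) = 0.835088
SL = 0.38 * 2.493810 * 0.835088 = 0.7914 m/s


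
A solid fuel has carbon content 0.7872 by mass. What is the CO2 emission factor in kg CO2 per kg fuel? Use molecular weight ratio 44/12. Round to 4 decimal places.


EF = C_frac * (M_CO2 / M_C)
EF = 0.7872 * (44/12)
EF = 0.7872 * 3.666667 = 2.8864 kg_CO2/kg_fuel


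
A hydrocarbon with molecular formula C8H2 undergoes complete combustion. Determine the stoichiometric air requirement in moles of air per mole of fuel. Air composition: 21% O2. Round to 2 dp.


Balanced combustion: C8H2 + 8.5 O2 -> 8 CO2 + 1 H2O
O2 needed = C + H/4 = 8 + 2/4 = 8.50 moles
Air moles = O2 / 0.21 = 8.50 / 0.21 = 40.48 moles air


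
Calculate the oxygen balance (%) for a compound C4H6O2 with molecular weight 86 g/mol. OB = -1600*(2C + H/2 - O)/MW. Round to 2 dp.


OB = -1600 * (2C + H/2 - O) / MW
Inner = 2*4 + 6/2 - 2 = 9.00
OB = -1600 * 9.00 / 86 = -167.44%


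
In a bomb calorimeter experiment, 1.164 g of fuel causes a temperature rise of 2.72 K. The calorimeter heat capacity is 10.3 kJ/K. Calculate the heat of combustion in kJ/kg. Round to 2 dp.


Hc = C_cal * delta_T / m_fuel
Q_released = 10.3 * 2.72 = 28.0160 kJ
m_fuel = 1.164 g = 1.164/1000 kg = 0.001164 kg
Hc = 28.0160 / 0.001164 = 24068.73 kJ/kg


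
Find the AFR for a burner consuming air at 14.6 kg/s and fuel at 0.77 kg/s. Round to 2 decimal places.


AFR = m_air / m_fuel
AFR = 14.6 / 0.77 = 18.96


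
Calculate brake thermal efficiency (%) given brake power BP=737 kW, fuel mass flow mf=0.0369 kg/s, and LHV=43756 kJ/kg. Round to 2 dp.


eta_BTE = (BP / (mf * LHV)) * 100
Denominator = 0.0369 * 43756 = 1614.5964 kW
eta_BTE = (737 / 1614.5964) * 100 = 45.65%


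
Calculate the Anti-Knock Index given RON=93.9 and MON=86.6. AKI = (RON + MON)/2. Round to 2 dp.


AKI = (RON + MON) / 2
AKI = (93.9 + 86.6) / 2
AKI = 180.5 / 2 = 90.25


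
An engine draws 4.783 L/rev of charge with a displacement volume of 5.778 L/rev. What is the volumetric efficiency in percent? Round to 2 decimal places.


eta_v = (V_actual / V_disp) * 100
Ratio = 4.783 / 5.778 = 0.8278
eta_v = 0.8278 * 100 = 82.78%


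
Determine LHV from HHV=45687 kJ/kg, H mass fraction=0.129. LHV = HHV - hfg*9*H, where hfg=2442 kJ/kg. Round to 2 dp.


LHV = HHV - hfg * 9 * H
Water correction = 2442 * 9 * 0.129 = 2835.162 kJ/kg
LHV = 45687 - 2835.162 = 42851.84 kJ/kg


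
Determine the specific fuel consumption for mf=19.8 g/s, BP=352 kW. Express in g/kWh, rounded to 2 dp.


SFC = (mf / BP) * 3600
Rate = 19.8 / 352 = 0.056250 g/(s*kW)
SFC = 0.056250 * 3600 = 202.50 g/kWh


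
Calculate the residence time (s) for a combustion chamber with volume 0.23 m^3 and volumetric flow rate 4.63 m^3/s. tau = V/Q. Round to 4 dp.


tau = V / Q_flow
tau = 0.23 / 4.63 = 0.0497 s


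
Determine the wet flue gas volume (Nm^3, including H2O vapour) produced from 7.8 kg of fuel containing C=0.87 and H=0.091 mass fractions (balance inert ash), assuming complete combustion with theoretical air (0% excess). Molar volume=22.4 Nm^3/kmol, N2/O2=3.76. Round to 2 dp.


Per kg fuel: CO2 = (C/12 kmol)*22.4 = (0.87/12)*22.4 = 1.62400 Nm^3
Per kg fuel: H2O = (H/2 kmol)*22.4 = (0.091/2)*22.4 = 1.01920 Nm^3
O2 needed per kg fuel = C/12 + H/4 = 0.87/12 + 0.091/4 = 0.09525000 kmol
Per kg fuel: N2 = O2*3.76*22.4 = 0.09525000*3.76*22.4 = 8.02234 Nm^3
Total per kg = 1.62400 + 1.01920 + 8.02234 = 10.66554 Nm^3
Total = 10.66554 * 7.8 = 83.19 Nm^3


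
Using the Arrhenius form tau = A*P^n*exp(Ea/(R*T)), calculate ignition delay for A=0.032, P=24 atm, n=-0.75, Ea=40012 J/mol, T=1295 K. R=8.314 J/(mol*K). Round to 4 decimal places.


tau = A * P^n * exp(Ea/(R*T))
P^n = 24^(-0.75) = 0.09222349
Ea/(R*T) = 40012/(8.314*1295) = 3.716297
exp(Ea/(R*T)) = 41.111895
tau = 0.032 * 0.09222349 * 41.111895 = 0.1213 ms


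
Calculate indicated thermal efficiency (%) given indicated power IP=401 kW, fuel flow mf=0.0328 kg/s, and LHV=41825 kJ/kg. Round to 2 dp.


eta_ith = (IP / (mf * LHV)) * 100
Denominator = 0.0328 * 41825 = 1371.8600 kW
eta_ith = (401 / 1371.8600) * 100 = 29.23%


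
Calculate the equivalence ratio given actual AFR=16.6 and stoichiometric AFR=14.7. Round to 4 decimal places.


phi = AFR_stoich / AFR_actual
phi = 14.7 / 16.6 = 0.8855


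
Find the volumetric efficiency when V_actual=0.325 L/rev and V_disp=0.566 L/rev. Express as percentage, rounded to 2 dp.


eta_v = (V_actual / V_disp) * 100
Ratio = 0.325 / 0.566 = 0.5742
eta_v = 0.5742 * 100 = 57.42%


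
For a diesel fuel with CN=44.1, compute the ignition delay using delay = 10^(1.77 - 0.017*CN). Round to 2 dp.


delay = 10^(1.77 - 0.017*CN)
Exponent = 1.77 - 0.017*44.1 = 1.0203
delay = 10^1.0203 = 10.48 ms


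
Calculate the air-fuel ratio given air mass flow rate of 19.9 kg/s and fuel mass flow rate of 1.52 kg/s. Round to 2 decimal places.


AFR = m_air / m_fuel
AFR = 19.9 / 1.52 = 13.09


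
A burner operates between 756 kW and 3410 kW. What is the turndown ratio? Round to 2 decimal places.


TDR = Q_max / Q_min
TDR = 3410 / 756 = 4.51


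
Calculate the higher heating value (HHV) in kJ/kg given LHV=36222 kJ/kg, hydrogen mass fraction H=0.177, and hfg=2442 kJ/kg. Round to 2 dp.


HHV = LHV + hfg * 9 * H
Water addition = 2442 * 9 * 0.177 = 3890.106 kJ/kg
HHV = 36222 + 3890.106 = 40112.11 kJ/kg


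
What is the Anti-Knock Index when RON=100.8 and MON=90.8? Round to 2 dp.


AKI = (RON + MON) / 2
AKI = (100.8 + 90.8) / 2
AKI = 191.6 / 2 = 95.80


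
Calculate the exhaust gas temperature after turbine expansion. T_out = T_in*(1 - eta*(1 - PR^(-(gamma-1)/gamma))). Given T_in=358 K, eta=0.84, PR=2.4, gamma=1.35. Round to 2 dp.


T_out = T_in * (1 - eta * (1 - PR^(-(gamma-1)/gamma)))
Exponent = -(1.35-1)/1.35 = -0.25925926
PR^exp = 2.4^(-0.25925926) = 0.79694200
Factor = 1 - 0.84*(1 - 0.79694200) = 0.82943128
T_out = 358 * 0.82943128 = 296.94 K


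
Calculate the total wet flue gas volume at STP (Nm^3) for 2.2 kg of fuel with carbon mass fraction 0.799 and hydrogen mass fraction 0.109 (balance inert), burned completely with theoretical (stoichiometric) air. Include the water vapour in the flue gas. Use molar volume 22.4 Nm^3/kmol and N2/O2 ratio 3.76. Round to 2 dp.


Per kg fuel: CO2 = (C/12 kmol)*22.4 = (0.799/12)*22.4 = 1.49147 Nm^3
Per kg fuel: H2O = (H/2 kmol)*22.4 = (0.109/2)*22.4 = 1.22080 Nm^3
O2 needed per kg fuel = C/12 + H/4 = 0.799/12 + 0.109/4 = 0.09383333 kmol
Per kg fuel: N2 = O2*3.76*22.4 = 0.09383333*3.76*22.4 = 7.90302 Nm^3
Total per kg = 1.49147 + 1.22080 + 7.90302 = 10.61529 Nm^3
Total = 10.61529 * 2.2 = 23.35 Nm^3


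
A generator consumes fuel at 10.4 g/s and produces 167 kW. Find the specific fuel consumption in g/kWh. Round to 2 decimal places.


SFC = (mf / BP) * 3600
Rate = 10.4 / 167 = 0.062275 g/(s*kW)
SFC = 0.062275 * 3600 = 224.19 g/kWh


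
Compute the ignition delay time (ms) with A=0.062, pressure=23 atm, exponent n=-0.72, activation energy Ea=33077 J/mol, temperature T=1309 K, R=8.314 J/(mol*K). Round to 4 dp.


tau = A * P^n * exp(Ea/(R*T))
P^n = 23^(-0.72) = 0.10460585
Ea/(R*T) = 33077/(8.314*1309) = 3.039320
exp(Ea/(R*T)) = 20.891035
tau = 0.062 * 0.10460585 * 20.891035 = 0.1355 ms


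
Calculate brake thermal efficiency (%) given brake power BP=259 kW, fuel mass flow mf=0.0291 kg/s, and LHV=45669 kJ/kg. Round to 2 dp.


eta_BTE = (BP / (mf * LHV)) * 100
Denominator = 0.0291 * 45669 = 1328.9679 kW
eta_BTE = (259 / 1328.9679) * 100 = 19.49%


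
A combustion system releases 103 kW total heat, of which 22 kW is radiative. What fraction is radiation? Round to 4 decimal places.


f_rad = Q_rad / Q_total
f_rad = 22 / 103 = 0.2136


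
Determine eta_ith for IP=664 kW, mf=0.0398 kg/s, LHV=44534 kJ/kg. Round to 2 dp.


eta_ith = (IP / (mf * LHV)) * 100
Denominator = 0.0398 * 44534 = 1772.4532 kW
eta_ith = (664 / 1772.4532) * 100 = 37.46%


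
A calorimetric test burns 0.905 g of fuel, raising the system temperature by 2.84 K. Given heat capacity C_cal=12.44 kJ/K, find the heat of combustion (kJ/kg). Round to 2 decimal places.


Hc = C_cal * delta_T / m_fuel
Q_released = 12.44 * 2.84 = 35.3296 kJ
m_fuel = 0.905 g = 0.905/1000 kg = 0.000905 kg
Hc = 35.3296 / 0.000905 = 39038.23 kJ/kg


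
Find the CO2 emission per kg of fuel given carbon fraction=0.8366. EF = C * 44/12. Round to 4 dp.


EF = C_frac * (M_CO2 / M_C)
EF = 0.8366 * (44/12)
EF = 0.8366 * 3.666667 = 3.0675 kg_CO2/kg_fuel


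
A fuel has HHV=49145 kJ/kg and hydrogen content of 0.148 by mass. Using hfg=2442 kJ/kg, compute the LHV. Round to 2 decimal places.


LHV = HHV - hfg * 9 * H
Water correction = 2442 * 9 * 0.148 = 3252.744 kJ/kg
LHV = 49145 - 3252.744 = 45892.26 kJ/kg


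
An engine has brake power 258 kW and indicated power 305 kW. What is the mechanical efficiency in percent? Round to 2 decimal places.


eta_mech = (BP / IP) * 100
Ratio = 258 / 305 = 0.8459
eta_mech = 0.8459 * 100 = 84.59%


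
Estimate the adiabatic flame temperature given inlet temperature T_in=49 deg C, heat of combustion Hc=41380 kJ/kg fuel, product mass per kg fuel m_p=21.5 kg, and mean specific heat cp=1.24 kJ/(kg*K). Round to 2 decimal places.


T_ad = T_in + Hc / (m_p * cp)
Denominator = 21.5 * 1.24 = 26.6600
Temperature rise = 41380 / 26.6600 = 1552.14 K
T_ad = 49 + 1552.14 = 1601.14 deg C


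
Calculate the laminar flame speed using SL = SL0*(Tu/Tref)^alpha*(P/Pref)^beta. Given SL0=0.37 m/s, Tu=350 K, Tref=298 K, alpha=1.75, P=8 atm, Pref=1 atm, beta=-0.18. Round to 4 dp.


SL = SL0 * (Tu/Tref)^alpha * (P/Pref)^beta
T ratio = 350/298 = 1.17449664
(T ratio)^alpha = 1.17449664^1.75 = 1.325075
(P/Pref)^beta = 8^(-0.18) = 0.687771
SL = 0.37 * 1.325075 * 0.687771 = 0.3372 m/s


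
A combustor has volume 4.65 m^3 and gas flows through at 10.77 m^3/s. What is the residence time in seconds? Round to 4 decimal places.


tau = V / Q_flow
tau = 4.65 / 10.77 = 0.4318 s


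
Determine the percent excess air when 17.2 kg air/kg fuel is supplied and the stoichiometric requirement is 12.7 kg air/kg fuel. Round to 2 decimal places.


Excess air = actual - stoichiometric = 17.2 - 12.7 = 4.50 kg/kg fuel
Excess air % = (excess / stoich) * 100 = (4.50 / 12.7) * 100 = 35.43%


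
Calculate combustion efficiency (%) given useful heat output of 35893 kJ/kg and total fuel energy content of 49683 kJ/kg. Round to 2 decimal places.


Efficiency = (Q_useful / Q_fuel) * 100
Efficiency = (35893 / 49683) * 100
Efficiency = 0.7224 * 100 = 72.24%


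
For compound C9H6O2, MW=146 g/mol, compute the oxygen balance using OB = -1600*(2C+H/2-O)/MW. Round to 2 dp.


OB = -1600 * (2C + H/2 - O) / MW
Inner = 2*9 + 6/2 - 2 = 19.00
OB = -1600 * 19.00 / 146 = -208.22%


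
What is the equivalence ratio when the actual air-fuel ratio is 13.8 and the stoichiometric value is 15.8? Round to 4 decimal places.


phi = AFR_stoich / AFR_actual
phi = 15.8 / 13.8 = 1.1449


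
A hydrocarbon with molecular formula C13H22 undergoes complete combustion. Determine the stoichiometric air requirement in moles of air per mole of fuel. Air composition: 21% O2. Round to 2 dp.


Balanced combustion: C13H22 + 18.5 O2 -> 13 CO2 + 11 H2O
O2 needed = C + H/4 = 13 + 22/4 = 18.50 moles
Air moles = O2 / 0.21 = 18.50 / 0.21 = 88.10 moles air


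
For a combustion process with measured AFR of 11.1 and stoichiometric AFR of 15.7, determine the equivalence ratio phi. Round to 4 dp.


phi = AFR_stoich / AFR_actual
phi = 15.7 / 11.1 = 1.4144


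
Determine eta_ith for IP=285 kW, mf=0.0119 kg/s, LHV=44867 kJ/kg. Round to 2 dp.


eta_ith = (IP / (mf * LHV)) * 100
Denominator = 0.0119 * 44867 = 533.9173 kW
eta_ith = (285 / 533.9173) * 100 = 53.38%


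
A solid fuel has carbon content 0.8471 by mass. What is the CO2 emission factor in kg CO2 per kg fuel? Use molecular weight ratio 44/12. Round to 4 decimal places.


EF = C_frac * (M_CO2 / M_C)
EF = 0.8471 * (44/12)
EF = 0.8471 * 3.666667 = 3.1060 kg_CO2/kg_fuel


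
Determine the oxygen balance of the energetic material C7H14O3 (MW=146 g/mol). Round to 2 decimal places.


OB = -1600 * (2C + H/2 - O) / MW
Inner = 2*7 + 14/2 - 3 = 18.00
OB = -1600 * 18.00 / 146 = -197.26%


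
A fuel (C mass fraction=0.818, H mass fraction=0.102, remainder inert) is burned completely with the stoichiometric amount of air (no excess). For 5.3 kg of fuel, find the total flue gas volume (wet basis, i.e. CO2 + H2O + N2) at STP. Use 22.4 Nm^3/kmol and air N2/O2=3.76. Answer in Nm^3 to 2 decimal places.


Per kg fuel: CO2 = (C/12 kmol)*22.4 = (0.818/12)*22.4 = 1.52693 Nm^3
Per kg fuel: H2O = (H/2 kmol)*22.4 = (0.102/2)*22.4 = 1.14240 Nm^3
O2 needed per kg fuel = C/12 + H/4 = 0.818/12 + 0.102/4 = 0.09366667 kmol
Per kg fuel: N2 = O2*3.76*22.4 = 0.09366667*3.76*22.4 = 7.88898 Nm^3
Total per kg = 1.52693 + 1.14240 + 7.88898 = 10.55831 Nm^3
Total = 10.55831 * 5.3 = 55.96 Nm^3


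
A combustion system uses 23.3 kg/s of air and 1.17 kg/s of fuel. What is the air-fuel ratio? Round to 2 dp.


AFR = m_air / m_fuel
AFR = 23.3 / 1.17 = 19.91


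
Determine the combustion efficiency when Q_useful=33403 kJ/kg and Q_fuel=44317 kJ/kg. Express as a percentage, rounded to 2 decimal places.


Efficiency = (Q_useful / Q_fuel) * 100
Efficiency = (33403 / 44317) * 100
Efficiency = 0.7537 * 100 = 75.37%


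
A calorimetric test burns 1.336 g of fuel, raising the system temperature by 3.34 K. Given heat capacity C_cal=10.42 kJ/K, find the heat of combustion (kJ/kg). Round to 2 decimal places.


Hc = C_cal * delta_T / m_fuel
Q_released = 10.42 * 3.34 = 34.8028 kJ
m_fuel = 1.336 g = 1.336/1000 kg = 0.001336 kg
Hc = 34.8028 / 0.001336 = 26050.00 kJ/kg


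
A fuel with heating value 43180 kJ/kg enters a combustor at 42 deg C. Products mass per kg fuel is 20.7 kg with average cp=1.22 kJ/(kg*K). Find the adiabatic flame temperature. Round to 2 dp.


T_ad = T_in + Hc / (m_p * cp)
Denominator = 20.7 * 1.22 = 25.2540
Temperature rise = 43180 / 25.2540 = 1709.83 K
T_ad = 42 + 1709.83 = 1751.83 deg C


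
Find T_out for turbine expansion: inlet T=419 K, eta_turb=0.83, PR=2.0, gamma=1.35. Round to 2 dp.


T_out = T_in * (1 - eta * (1 - PR^(-(gamma-1)/gamma)))
Exponent = -(1.35-1)/1.35 = -0.25925926
PR^exp = 2.0^(-0.25925926) = 0.83551680
Factor = 1 - 0.83*(1 - 0.83551680) = 0.86347894
T_out = 419 * 0.86347894 = 361.80 K


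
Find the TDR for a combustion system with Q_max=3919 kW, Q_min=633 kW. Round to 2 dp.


TDR = Q_max / Q_min
TDR = 3919 / 633 = 6.19


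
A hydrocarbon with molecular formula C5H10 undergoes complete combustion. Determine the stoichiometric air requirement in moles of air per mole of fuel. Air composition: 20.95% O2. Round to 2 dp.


Balanced combustion: C5H10 + 7.5 O2 -> 5 CO2 + 5 H2O
O2 needed = C + H/4 = 5 + 10/4 = 7.50 moles
Air moles = O2 / 0.2095 = 7.50 / 0.2095 = 35.80 moles air


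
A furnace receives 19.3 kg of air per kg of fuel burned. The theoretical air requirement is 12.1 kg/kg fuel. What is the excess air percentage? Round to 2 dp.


Excess air = actual - stoichiometric = 19.3 - 12.1 = 7.20 kg/kg fuel
Excess air % = (excess / stoich) * 100 = (7.20 / 12.1) * 100 = 59.50%


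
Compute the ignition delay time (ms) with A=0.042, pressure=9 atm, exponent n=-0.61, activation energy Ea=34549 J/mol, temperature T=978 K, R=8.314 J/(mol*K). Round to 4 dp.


tau = A * P^n * exp(Ea/(R*T))
P^n = 9^(-0.61) = 0.26176530
Ea/(R*T) = 34549/(8.314*978) = 4.248999
exp(Ea/(R*T)) = 70.035257
tau = 0.042 * 0.26176530 * 70.035257 = 0.7700 ms


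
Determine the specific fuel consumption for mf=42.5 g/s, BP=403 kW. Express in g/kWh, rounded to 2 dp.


SFC = (mf / BP) * 3600
Rate = 42.5 / 403 = 0.105459 g/(s*kW)
SFC = 0.105459 * 3600 = 379.65 g/kWh


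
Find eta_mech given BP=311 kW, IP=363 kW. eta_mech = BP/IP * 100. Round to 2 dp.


eta_mech = (BP / IP) * 100
Ratio = 311 / 363 = 0.8567
eta_mech = 0.8567 * 100 = 85.67%


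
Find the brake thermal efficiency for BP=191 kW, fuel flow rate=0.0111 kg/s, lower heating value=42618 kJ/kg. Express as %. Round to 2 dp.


eta_BTE = (BP / (mf * LHV)) * 100
Denominator = 0.0111 * 42618 = 473.0598 kW
eta_BTE = (191 / 473.0598) * 100 = 40.38%


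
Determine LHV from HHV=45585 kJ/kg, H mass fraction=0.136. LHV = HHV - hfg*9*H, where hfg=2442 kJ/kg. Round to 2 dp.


LHV = HHV - hfg * 9 * H
Water correction = 2442 * 9 * 0.136 = 2989.008 kJ/kg
LHV = 45585 - 2989.008 = 42595.99 kJ/kg


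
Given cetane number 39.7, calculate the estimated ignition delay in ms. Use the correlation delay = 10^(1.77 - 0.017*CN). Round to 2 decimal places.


delay = 10^(1.77 - 0.017*CN)
Exponent = 1.77 - 0.017*39.7 = 1.0951
delay = 10^1.0951 = 12.45 ms


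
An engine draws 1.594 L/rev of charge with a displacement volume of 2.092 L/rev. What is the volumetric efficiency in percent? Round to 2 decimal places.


eta_v = (V_actual / V_disp) * 100
Ratio = 1.594 / 2.092 = 0.7620
eta_v = 0.7620 * 100 = 76.20%


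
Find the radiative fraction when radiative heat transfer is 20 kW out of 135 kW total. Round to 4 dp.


f_rad = Q_rad / Q_total
f_rad = 20 / 135 = 0.1481


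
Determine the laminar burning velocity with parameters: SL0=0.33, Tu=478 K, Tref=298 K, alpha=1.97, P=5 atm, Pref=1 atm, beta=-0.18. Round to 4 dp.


SL = SL0 * (Tu/Tref)^alpha * (P/Pref)^beta
T ratio = 478/298 = 1.60402685
(T ratio)^alpha = 1.60402685^1.97 = 2.536687
(P/Pref)^beta = 5^(-0.18) = 0.748489
SL = 0.33 * 2.536687 * 0.748489 = 0.6266 m/s


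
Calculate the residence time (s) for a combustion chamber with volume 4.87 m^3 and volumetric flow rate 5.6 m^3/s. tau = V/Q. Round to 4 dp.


tau = V / Q_flow
tau = 4.87 / 5.6 = 0.8696 s


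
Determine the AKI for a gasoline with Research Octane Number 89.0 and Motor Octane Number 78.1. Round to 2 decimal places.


AKI = (RON + MON) / 2
AKI = (89.0 + 78.1) / 2
AKI = 167.1 / 2 = 83.55


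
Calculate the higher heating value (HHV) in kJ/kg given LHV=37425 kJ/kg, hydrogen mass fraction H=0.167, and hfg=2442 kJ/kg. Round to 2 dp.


HHV = LHV + hfg * 9 * H
Water addition = 2442 * 9 * 0.167 = 3670.326 kJ/kg
HHV = 37425 + 3670.326 = 41095.33 kJ/kg


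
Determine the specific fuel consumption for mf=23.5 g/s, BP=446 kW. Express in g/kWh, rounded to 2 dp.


SFC = (mf / BP) * 3600
Rate = 23.5 / 446 = 0.052691 g/(s*kW)
SFC = 0.052691 * 3600 = 189.69 g/kWh


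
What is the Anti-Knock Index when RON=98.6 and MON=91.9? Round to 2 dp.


AKI = (RON + MON) / 2
AKI = (98.6 + 91.9) / 2
AKI = 190.5 / 2 = 95.25


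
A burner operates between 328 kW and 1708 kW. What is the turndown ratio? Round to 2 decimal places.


TDR = Q_max / Q_min
TDR = 1708 / 328 = 5.21


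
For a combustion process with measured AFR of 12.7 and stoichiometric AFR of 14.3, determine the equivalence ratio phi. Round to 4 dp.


phi = AFR_stoich / AFR_actual
phi = 14.3 / 12.7 = 1.1260


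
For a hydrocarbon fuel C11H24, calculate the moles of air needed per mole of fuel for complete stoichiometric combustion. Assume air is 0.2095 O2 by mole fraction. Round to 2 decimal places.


Balanced combustion: C11H24 + 17 O2 -> 11 CO2 + 12 H2O
O2 needed = C + H/4 = 11 + 24/4 = 17.00 moles
Air moles = O2 / 0.2095 = 17.00 / 0.2095 = 81.15 moles air


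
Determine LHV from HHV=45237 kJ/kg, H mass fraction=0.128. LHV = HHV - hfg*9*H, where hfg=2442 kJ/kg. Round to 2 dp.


LHV = HHV - hfg * 9 * H
Water correction = 2442 * 9 * 0.128 = 2813.184 kJ/kg
LHV = 45237 - 2813.184 = 42423.82 kJ/kg


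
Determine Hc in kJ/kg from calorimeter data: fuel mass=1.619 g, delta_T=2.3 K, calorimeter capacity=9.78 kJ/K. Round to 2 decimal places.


Hc = C_cal * delta_T / m_fuel
Q_released = 9.78 * 2.3 = 22.4940 kJ
m_fuel = 1.619 g = 1.619/1000 kg = 0.001619 kg
Hc = 22.4940 / 0.001619 = 13893.76 kJ/kg


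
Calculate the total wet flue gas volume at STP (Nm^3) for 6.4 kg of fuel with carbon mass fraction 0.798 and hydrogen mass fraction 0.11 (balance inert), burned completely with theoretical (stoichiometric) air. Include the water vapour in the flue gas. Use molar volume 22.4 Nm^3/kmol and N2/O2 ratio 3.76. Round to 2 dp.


Per kg fuel: CO2 = (C/12 kmol)*22.4 = (0.798/12)*22.4 = 1.48960 Nm^3
Per kg fuel: H2O = (H/2 kmol)*22.4 = (0.11/2)*22.4 = 1.23200 Nm^3
O2 needed per kg fuel = C/12 + H/4 = 0.798/12 + 0.11/4 = 0.09400000 kmol
Per kg fuel: N2 = O2*3.76*22.4 = 0.09400000*3.76*22.4 = 7.91706 Nm^3
Total per kg = 1.48960 + 1.23200 + 7.91706 = 10.63866 Nm^3
Total = 10.63866 * 6.4 = 68.09 Nm^3


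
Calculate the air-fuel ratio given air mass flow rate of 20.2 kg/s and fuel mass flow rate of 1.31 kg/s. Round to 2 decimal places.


AFR = m_air / m_fuel
AFR = 20.2 / 1.31 = 15.42


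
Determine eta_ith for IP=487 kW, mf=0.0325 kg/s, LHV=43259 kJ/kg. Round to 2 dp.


eta_ith = (IP / (mf * LHV)) * 100
Denominator = 0.0325 * 43259 = 1405.9175 kW
eta_ith = (487 / 1405.9175) * 100 = 34.64%


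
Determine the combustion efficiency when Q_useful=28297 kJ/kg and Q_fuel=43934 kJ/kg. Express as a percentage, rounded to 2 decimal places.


Efficiency = (Q_useful / Q_fuel) * 100
Efficiency = (28297 / 43934) * 100
Efficiency = 0.6441 * 100 = 64.41%


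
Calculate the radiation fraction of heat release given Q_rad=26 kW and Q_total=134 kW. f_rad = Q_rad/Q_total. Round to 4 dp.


f_rad = Q_rad / Q_total
f_rad = 26 / 134 = 0.1940


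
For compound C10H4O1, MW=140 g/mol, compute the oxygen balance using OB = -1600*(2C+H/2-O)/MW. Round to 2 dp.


OB = -1600 * (2C + H/2 - O) / MW
Inner = 2*10 + 4/2 - 1 = 21.00
OB = -1600 * 21.00 / 140 = -240.00%


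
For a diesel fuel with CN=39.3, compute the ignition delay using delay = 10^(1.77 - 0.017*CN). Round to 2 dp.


delay = 10^(1.77 - 0.017*CN)
Exponent = 1.77 - 0.017*39.3 = 1.1019
delay = 10^1.1019 = 12.64 ms


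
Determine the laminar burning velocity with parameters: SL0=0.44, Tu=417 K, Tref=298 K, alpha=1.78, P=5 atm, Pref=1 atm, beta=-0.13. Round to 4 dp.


SL = SL0 * (Tu/Tref)^alpha * (P/Pref)^beta
T ratio = 417/298 = 1.39932886
(T ratio)^alpha = 1.39932886^1.78 = 1.818600
(P/Pref)^beta = 5^(-0.13) = 0.811211
SL = 0.44 * 1.818600 * 0.811211 = 0.6491 m/s


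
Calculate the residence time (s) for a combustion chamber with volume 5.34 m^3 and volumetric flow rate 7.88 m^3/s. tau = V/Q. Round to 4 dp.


tau = V / Q_flow
tau = 5.34 / 7.88 = 0.6777 s


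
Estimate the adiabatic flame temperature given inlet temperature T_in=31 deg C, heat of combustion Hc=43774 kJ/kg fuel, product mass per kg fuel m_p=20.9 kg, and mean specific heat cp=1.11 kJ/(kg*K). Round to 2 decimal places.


T_ad = T_in + Hc / (m_p * cp)
Denominator = 20.9 * 1.11 = 23.1990
Temperature rise = 43774 / 23.1990 = 1886.89 K
T_ad = 31 + 1886.89 = 1917.89 deg C


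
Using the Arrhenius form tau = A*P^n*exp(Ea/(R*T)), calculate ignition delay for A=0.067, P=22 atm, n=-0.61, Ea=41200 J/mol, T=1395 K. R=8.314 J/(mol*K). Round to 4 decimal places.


tau = A * P^n * exp(Ea/(R*T))
P^n = 22^(-0.61) = 0.15174772
Ea/(R*T) = 41200/(8.314*1395) = 3.552327
exp(Ea/(R*T)) = 34.894437
tau = 0.067 * 0.15174772 * 34.894437 = 0.3548 ms


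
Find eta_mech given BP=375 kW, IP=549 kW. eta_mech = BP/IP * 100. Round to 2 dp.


eta_mech = (BP / IP) * 100
Ratio = 375 / 549 = 0.6831
eta_mech = 0.6831 * 100 = 68.31%


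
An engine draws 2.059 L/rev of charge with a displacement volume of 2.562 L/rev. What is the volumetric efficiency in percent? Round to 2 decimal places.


eta_v = (V_actual / V_disp) * 100
Ratio = 2.059 / 2.562 = 0.8037
eta_v = 0.8037 * 100 = 80.37%


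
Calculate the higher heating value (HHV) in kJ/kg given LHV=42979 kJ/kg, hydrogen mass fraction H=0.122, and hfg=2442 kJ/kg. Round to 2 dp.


HHV = LHV + hfg * 9 * H
Water addition = 2442 * 9 * 0.122 = 2681.316 kJ/kg
HHV = 42979 + 2681.316 = 45660.32 kJ/kg


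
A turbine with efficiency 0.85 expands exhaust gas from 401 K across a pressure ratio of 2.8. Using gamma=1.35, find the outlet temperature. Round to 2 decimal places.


T_out = T_in * (1 - eta * (1 - PR^(-(gamma-1)/gamma)))
Exponent = -(1.35-1)/1.35 = -0.25925926
PR^exp = 2.8^(-0.25925926) = 0.76572026
Factor = 1 - 0.85*(1 - 0.76572026) = 0.80086222
T_out = 401 * 0.80086222 = 321.15 K


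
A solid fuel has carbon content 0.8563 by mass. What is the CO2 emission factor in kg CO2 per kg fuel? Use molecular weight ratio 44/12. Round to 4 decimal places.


EF = C_frac * (M_CO2 / M_C)
EF = 0.8563 * (44/12)
EF = 0.8563 * 3.666667 = 3.1398 kg_CO2/kg_fuel


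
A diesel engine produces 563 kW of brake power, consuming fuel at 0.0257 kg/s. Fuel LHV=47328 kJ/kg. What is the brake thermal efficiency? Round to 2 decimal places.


eta_BTE = (BP / (mf * LHV)) * 100
Denominator = 0.0257 * 47328 = 1216.3296 kW
eta_BTE = (563 / 1216.3296) * 100 = 46.29%


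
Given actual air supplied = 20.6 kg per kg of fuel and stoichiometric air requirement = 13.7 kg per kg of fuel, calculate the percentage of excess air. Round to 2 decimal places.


Excess air = actual - stoichiometric = 20.6 - 13.7 = 6.90 kg/kg fuel
Excess air % = (excess / stoich) * 100 = (6.90 / 13.7) * 100 = 50.36%


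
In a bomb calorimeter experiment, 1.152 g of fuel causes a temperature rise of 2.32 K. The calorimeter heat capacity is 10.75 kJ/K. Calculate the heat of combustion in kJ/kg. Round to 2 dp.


Hc = C_cal * delta_T / m_fuel
Q_released = 10.75 * 2.32 = 24.9400 kJ
m_fuel = 1.152 g = 1.152/1000 kg = 0.001152 kg
Hc = 24.9400 / 0.001152 = 21649.31 kJ/kg


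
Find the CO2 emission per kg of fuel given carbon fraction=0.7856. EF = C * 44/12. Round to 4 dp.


EF = C_frac * (M_CO2 / M_C)
EF = 0.7856 * (44/12)
EF = 0.7856 * 3.666667 = 2.8805 kg_CO2/kg_fuel


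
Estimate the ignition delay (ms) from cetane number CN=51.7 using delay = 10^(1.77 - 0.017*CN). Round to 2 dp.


delay = 10^(1.77 - 0.017*CN)
Exponent = 1.77 - 0.017*51.7 = 0.8911
delay = 10^0.8911 = 7.78 ms


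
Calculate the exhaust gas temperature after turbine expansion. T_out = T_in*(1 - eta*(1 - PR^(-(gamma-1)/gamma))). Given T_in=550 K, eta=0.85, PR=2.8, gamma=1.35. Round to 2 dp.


T_out = T_in * (1 - eta * (1 - PR^(-(gamma-1)/gamma)))
Exponent = -(1.35-1)/1.35 = -0.25925926
PR^exp = 2.8^(-0.25925926) = 0.76572026
Factor = 1 - 0.85*(1 - 0.76572026) = 0.80086222
T_out = 550 * 0.80086222 = 440.47 K


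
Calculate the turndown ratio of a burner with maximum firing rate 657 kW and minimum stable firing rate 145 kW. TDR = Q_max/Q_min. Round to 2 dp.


TDR = Q_max / Q_min
TDR = 657 / 145 = 4.53


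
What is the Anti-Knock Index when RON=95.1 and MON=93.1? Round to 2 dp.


AKI = (RON + MON) / 2
AKI = (95.1 + 93.1) / 2
AKI = 188.2 / 2 = 94.10


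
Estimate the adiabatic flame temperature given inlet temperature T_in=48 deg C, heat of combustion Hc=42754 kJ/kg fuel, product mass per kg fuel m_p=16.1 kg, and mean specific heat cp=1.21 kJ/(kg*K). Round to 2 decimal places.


T_ad = T_in + Hc / (m_p * cp)
Denominator = 16.1 * 1.21 = 19.4810
Temperature rise = 42754 / 19.4810 = 2194.65 K
T_ad = 48 + 2194.65 = 2242.65 deg C


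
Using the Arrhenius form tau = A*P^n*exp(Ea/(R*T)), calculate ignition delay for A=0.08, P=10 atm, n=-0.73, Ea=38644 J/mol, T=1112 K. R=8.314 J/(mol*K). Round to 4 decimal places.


tau = A * P^n * exp(Ea/(R*T))
P^n = 10^(-0.73) = 0.18620871
Ea/(R*T) = 38644/(8.314*1112) = 4.179913
exp(Ea/(R*T)) = 65.360181
tau = 0.08 * 0.18620871 * 65.360181 = 0.9737 ms


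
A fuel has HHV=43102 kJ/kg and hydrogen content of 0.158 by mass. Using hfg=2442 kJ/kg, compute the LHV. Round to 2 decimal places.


LHV = HHV - hfg * 9 * H
Water correction = 2442 * 9 * 0.158 = 3472.524 kJ/kg
LHV = 43102 - 3472.524 = 39629.48 kJ/kg


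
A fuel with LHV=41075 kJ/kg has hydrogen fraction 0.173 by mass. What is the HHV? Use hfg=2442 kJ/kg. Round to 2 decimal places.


HHV = LHV + hfg * 9 * H
Water addition = 2442 * 9 * 0.173 = 3802.194 kJ/kg
HHV = 41075 + 3802.194 = 44877.19 kJ/kg


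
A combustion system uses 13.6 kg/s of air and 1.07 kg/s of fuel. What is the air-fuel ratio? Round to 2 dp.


AFR = m_air / m_fuel
AFR = 13.6 / 1.07 = 12.71


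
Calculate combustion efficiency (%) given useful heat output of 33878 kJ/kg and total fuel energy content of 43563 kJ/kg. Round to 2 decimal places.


Efficiency = (Q_useful / Q_fuel) * 100
Efficiency = (33878 / 43563) * 100
Efficiency = 0.7777 * 100 = 77.77%


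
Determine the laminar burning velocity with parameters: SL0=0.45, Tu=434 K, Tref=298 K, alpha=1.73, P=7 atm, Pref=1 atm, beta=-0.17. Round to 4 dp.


SL = SL0 * (Tu/Tref)^alpha * (P/Pref)^beta
T ratio = 434/298 = 1.45637584
(T ratio)^alpha = 1.45637584^1.73 = 1.916298
(P/Pref)^beta = 7^(-0.17) = 0.718345
SL = 0.45 * 1.916298 * 0.718345 = 0.6195 m/s


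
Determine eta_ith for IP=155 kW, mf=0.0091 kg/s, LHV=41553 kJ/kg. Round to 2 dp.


eta_ith = (IP / (mf * LHV)) * 100
Denominator = 0.0091 * 41553 = 378.1323 kW
eta_ith = (155 / 378.1323) * 100 = 40.99%


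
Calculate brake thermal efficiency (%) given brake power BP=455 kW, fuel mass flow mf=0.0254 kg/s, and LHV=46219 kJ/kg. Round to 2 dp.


eta_BTE = (BP / (mf * LHV)) * 100
Denominator = 0.0254 * 46219 = 1173.9626 kW
eta_BTE = (455 / 1173.9626) * 100 = 38.76%


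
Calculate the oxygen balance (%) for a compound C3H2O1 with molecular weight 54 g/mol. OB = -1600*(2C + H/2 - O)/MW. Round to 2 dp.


OB = -1600 * (2C + H/2 - O) / MW
Inner = 2*3 + 2/2 - 1 = 6.00
OB = -1600 * 6.00 / 54 = -177.78%


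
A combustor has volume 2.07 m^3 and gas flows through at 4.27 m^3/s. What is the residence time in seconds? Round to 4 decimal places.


tau = V / Q_flow
tau = 2.07 / 4.27 = 0.4848 s


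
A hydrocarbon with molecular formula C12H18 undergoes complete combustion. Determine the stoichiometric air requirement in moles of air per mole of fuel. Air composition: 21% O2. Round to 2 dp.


Balanced combustion: C12H18 + 16.5 O2 -> 12 CO2 + 9 H2O
O2 needed = C + H/4 = 12 + 18/4 = 16.50 moles
Air moles = O2 / 0.21 = 16.50 / 0.21 = 78.57 moles air


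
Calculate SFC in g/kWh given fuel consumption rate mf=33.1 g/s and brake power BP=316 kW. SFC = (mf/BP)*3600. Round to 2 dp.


SFC = (mf / BP) * 3600
Rate = 33.1 / 316 = 0.104747 g/(s*kW)
SFC = 0.104747 * 3600 = 377.09 g/kWh


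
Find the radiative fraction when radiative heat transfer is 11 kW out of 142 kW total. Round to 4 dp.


f_rad = Q_rad / Q_total
f_rad = 11 / 142 = 0.0775


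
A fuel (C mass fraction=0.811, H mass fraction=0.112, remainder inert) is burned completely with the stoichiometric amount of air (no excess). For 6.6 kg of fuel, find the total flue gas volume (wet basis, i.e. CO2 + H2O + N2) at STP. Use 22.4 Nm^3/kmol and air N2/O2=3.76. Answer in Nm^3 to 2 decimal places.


Per kg fuel: CO2 = (C/12 kmol)*22.4 = (0.811/12)*22.4 = 1.51387 Nm^3
Per kg fuel: H2O = (H/2 kmol)*22.4 = (0.112/2)*22.4 = 1.25440 Nm^3
O2 needed per kg fuel = C/12 + H/4 = 0.811/12 + 0.112/4 = 0.09558333 kmol
Per kg fuel: N2 = O2*3.76*22.4 = 0.09558333*3.76*22.4 = 8.05041 Nm^3
Total per kg = 1.51387 + 1.25440 + 8.05041 = 10.81868 Nm^3
Total = 10.81868 * 6.6 = 71.40 Nm^3


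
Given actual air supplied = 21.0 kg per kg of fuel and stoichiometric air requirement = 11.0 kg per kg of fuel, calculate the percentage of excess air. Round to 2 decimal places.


Excess air = actual - stoichiometric = 21.0 - 11.0 = 10.00 kg/kg fuel
Excess air % = (excess / stoich) * 100 = (10.00 / 11.0) * 100 = 90.91%


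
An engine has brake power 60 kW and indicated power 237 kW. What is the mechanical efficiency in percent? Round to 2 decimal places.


eta_mech = (BP / IP) * 100
Ratio = 60 / 237 = 0.2532
eta_mech = 0.2532 * 100 = 25.32%


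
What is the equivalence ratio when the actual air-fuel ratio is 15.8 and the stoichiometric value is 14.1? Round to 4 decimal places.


phi = AFR_stoich / AFR_actual
phi = 14.1 / 15.8 = 0.8924


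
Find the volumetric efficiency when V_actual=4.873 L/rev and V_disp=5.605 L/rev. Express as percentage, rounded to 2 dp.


eta_v = (V_actual / V_disp) * 100
Ratio = 4.873 / 5.605 = 0.8694
eta_v = 0.8694 * 100 = 86.94%


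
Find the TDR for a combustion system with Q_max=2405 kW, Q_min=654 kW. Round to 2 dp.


TDR = Q_max / Q_min
TDR = 2405 / 654 = 3.68


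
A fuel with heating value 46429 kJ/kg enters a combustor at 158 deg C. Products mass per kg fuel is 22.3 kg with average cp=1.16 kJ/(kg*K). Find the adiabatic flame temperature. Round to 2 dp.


T_ad = T_in + Hc / (m_p * cp)
Denominator = 22.3 * 1.16 = 25.8680
Temperature rise = 46429 / 25.8680 = 1794.84 K
T_ad = 158 + 1794.84 = 1952.84 deg C


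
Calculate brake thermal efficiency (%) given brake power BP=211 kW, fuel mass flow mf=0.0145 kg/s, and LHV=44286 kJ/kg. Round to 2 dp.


eta_BTE = (BP / (mf * LHV)) * 100
Denominator = 0.0145 * 44286 = 642.1470 kW
eta_BTE = (211 / 642.1470) * 100 = 32.86%


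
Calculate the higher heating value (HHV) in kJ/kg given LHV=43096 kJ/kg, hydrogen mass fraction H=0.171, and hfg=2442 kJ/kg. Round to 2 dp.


HHV = LHV + hfg * 9 * H
Water addition = 2442 * 9 * 0.171 = 3758.238 kJ/kg
HHV = 43096 + 3758.238 = 46854.24 kJ/kg


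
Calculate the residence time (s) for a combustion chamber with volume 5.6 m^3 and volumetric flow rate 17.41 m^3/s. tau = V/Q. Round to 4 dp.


tau = V / Q_flow
tau = 5.6 / 17.41 = 0.3217 s


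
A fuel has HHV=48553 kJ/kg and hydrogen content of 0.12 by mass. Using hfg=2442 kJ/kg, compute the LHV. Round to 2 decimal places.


LHV = HHV - hfg * 9 * H
Water correction = 2442 * 9 * 0.12 = 2637.360 kJ/kg
LHV = 48553 - 2637.360 = 45915.64 kJ/kg


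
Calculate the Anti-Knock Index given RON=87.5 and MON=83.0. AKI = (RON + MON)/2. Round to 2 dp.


AKI = (RON + MON) / 2
AKI = (87.5 + 83.0) / 2
AKI = 170.5 / 2 = 85.25


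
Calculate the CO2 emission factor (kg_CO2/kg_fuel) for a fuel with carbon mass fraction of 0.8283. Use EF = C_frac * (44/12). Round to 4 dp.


EF = C_frac * (M_CO2 / M_C)
EF = 0.8283 * (44/12)
EF = 0.8283 * 3.666667 = 3.0371 kg_CO2/kg_fuel


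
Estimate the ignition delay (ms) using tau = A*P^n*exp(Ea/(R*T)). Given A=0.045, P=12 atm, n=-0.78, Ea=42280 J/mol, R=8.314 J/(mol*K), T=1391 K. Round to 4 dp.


tau = A * P^n * exp(Ea/(R*T))
P^n = 12^(-0.78) = 0.14395894
Ea/(R*T) = 42280/(8.314*1391) = 3.655930
exp(Ea/(R*T)) = 38.703485
tau = 0.045 * 0.14395894 * 38.703485 = 0.2507 ms


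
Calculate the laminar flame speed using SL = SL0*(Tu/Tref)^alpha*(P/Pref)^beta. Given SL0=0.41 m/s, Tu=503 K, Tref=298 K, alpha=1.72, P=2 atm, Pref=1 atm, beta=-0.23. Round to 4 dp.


SL = SL0 * (Tu/Tref)^alpha * (P/Pref)^beta
T ratio = 503/298 = 1.68791946
(T ratio)^alpha = 1.68791946^1.72 = 2.460622
(P/Pref)^beta = 2^(-0.23) = 0.852635
SL = 0.41 * 2.460622 * 0.852635 = 0.8602 m/s


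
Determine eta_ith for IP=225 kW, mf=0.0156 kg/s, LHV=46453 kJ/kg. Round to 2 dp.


eta_ith = (IP / (mf * LHV)) * 100
Denominator = 0.0156 * 46453 = 724.6668 kW
eta_ith = (225 / 724.6668) * 100 = 31.05%


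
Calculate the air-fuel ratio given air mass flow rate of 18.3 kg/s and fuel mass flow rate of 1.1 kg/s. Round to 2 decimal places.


AFR = m_air / m_fuel
AFR = 18.3 / 1.1 = 16.64


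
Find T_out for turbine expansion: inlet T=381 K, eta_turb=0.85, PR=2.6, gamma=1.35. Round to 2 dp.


T_out = T_in * (1 - eta * (1 - PR^(-(gamma-1)/gamma)))
Exponent = -(1.35-1)/1.35 = -0.25925926
PR^exp = 2.6^(-0.25925926) = 0.78057442
Factor = 1 - 0.85*(1 - 0.78057442) = 0.81348826
T_out = 381 * 0.81348826 = 309.94 K


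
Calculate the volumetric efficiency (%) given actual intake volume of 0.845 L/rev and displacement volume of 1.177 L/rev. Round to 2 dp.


eta_v = (V_actual / V_disp) * 100
Ratio = 0.845 / 1.177 = 0.7179
eta_v = 0.7179 * 100 = 71.79%
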